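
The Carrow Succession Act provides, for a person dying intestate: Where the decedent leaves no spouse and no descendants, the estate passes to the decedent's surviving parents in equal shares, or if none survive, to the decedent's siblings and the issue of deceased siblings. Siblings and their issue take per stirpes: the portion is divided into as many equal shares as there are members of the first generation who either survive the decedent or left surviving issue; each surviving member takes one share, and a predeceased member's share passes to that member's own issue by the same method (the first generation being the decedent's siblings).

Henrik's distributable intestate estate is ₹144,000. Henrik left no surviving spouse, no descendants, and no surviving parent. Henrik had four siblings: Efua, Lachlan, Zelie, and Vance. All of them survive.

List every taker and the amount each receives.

The entire ₹144,000 passes to the siblings and their issue.
That amount (₹144,000) is divided into 4 shares of ₹36,000: Efua, Lachlan, Zelie, and Vance each take ₹36,000.

Efua: ₹36,000; Lachlan: ₹36,000; Zelie: ₹36,000; Vance: ₹36,000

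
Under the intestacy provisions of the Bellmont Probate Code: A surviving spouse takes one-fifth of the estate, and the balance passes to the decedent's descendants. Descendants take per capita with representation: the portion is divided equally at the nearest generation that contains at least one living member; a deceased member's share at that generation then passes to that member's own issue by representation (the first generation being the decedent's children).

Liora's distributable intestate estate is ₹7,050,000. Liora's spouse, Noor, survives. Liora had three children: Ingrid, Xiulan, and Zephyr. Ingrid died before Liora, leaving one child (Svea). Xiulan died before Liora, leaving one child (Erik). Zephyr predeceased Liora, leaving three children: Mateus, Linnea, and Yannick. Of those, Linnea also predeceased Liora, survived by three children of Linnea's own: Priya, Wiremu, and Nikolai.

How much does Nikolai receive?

Noor takes one-fifth of ₹7,050,000 = ₹1,410,000. The remaining ₹5,640,000 passes to the descendants.
No child survives, so the initial division is made at the grandchildren's generation.
The descendants' portion (₹5,640,000) is divided into 5 shares of ₹1,128,000: Svea, Erik, Mateus, and Yannick each take ₹1,128,000; Linnea's ₹1,128,000 share passes to Linnea's issue.
Linnea's share (₹1,128,000) is divided into 3 shares of ₹376,000: Priya, Wiremu, and Nikolai each take ₹376,000.

Nikolai receives ₹376,000.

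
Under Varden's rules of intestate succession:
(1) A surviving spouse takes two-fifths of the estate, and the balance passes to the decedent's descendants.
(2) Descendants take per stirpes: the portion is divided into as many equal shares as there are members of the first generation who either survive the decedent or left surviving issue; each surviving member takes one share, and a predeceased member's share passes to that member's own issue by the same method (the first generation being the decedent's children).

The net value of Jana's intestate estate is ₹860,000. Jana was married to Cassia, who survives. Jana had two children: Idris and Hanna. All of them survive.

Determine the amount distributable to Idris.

Idris receives ₹258,000.

Cassia takes two-fifths of ₹860,000 = ₹344,000. The remaining ₹516,000 passes to the descendants.
The descendants' portion (₹516,000) is divided into 2 shares of ₹258,000: Idris and Hanna each take ₹258,000.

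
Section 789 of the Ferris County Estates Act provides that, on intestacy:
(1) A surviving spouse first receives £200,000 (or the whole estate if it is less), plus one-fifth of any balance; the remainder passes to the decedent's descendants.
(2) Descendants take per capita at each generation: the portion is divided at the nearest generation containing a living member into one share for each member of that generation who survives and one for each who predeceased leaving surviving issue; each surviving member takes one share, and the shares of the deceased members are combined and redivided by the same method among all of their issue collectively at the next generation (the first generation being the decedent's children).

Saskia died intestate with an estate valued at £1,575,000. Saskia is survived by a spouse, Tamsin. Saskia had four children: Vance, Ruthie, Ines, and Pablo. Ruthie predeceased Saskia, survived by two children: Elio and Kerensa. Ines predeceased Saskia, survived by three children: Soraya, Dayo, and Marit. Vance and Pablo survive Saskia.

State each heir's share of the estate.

Tamsin: £475,000; Vance: £275,000; Elio: £110,000; Kerensa: £110,000; Soraya: £110,000; Dayo: £110,000; Marit: £110,000; Pablo: £275,000

Tamsin first takes £200,000, leaving a balance of £1,375,000. Tamsin then takes one-fifth of the balance (£275,000), for a total of £475,000. The remaining £1,100,000 passes to the descendants.
The descendants' portion (£1,100,000) is divided at the children's generation into 4 shares of £275,000. Vance and Pablo each take £275,000. The 2 shares of the deceased (Ruthie and Ines) are combined into a pool of £550,000.
That pool (£550,000) is divided at the grandchildren's generation equally among Elio, Kerensa, Soraya, Dayo, and Marit: £110,000 each.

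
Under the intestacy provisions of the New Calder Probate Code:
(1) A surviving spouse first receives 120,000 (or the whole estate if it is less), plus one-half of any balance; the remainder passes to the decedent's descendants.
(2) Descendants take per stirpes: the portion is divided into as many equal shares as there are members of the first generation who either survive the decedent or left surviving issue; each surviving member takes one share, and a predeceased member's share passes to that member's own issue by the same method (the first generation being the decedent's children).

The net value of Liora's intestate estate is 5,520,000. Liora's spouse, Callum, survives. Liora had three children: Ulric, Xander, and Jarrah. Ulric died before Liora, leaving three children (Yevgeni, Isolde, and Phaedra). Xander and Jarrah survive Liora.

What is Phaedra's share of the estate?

Phaedra receives 300,000.

Callum first takes 120,000, leaving a balance of 5,400,000. Callum then takes one-half of the balance (2,700,000), for a total of 2,820,000. The remaining 2,700,000 passes to the descendants.
The descendants' portion (2,700,000) is divided into 3 shares of 900,000: Xander and Jarrah each take 900,000; Ulric's 900,000 share passes to Ulric's issue.
Ulric's share (900,000) is divided into 3 shares of 300,000: Yevgeni, Isolde, and Phaedra each take 300,000.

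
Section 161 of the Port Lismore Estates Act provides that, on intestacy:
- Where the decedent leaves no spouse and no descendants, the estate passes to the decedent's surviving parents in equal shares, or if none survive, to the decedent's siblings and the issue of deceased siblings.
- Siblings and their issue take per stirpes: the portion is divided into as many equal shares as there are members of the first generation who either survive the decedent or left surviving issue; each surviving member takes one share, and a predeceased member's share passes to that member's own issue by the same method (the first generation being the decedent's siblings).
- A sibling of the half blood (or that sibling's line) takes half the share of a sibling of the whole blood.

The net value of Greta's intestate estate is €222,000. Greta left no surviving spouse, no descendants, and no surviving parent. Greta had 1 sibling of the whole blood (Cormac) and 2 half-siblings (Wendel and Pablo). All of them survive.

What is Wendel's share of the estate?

Wendel receives €55,500.

The entire €222,000 passes to the siblings and their issue.
Counting each half-blood sibling's line as half a unit, there are 2 units in €222,000, so one unit is €111,000. Whole-blood lines (Cormac) take €111,000 each; half-blood lines (Wendel and Pablo) take €55,500 each.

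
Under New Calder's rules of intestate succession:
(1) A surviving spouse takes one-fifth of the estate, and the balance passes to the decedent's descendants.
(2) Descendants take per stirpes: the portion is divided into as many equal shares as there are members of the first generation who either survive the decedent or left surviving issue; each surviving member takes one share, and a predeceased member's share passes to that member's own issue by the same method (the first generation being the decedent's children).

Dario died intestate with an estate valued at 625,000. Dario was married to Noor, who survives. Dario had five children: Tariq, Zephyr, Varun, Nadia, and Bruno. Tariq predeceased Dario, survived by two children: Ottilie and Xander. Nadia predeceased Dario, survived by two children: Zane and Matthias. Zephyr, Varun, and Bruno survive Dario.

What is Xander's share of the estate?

Xander receives 50,000.

Noor takes one-fifth of 625,000 = 125,000. The remaining 500,000 passes to the descendants.
The descendants' portion (500,000) is divided into 5 shares of 100,000: Zephyr, Varun, and Bruno each take 100,000; Tariq's 100,000 share passes to Tariq's issue; Nadia's 100,000 share passes to Nadia's issue.
Tariq's share (100,000) is divided into 2 shares of 50,000: Ottilie and Xander each take 50,000.
Nadia's share (100,000) is divided into 2 shares of 50,000: Zane and Matthias each take 50,000.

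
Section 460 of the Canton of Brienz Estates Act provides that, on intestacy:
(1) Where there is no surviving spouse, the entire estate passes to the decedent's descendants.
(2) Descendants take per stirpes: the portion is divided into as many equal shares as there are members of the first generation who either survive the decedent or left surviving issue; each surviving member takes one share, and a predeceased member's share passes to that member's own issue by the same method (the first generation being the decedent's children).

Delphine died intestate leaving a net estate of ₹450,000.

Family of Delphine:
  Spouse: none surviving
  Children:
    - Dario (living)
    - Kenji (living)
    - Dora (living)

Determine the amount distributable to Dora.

The entire ₹450,000 passes to the descendants.
That amount (₹450,000) is divided into 3 shares of ₹150,000: Dario, Kenji, and Dora each take ₹150,000.

Dora receives ₹150,000.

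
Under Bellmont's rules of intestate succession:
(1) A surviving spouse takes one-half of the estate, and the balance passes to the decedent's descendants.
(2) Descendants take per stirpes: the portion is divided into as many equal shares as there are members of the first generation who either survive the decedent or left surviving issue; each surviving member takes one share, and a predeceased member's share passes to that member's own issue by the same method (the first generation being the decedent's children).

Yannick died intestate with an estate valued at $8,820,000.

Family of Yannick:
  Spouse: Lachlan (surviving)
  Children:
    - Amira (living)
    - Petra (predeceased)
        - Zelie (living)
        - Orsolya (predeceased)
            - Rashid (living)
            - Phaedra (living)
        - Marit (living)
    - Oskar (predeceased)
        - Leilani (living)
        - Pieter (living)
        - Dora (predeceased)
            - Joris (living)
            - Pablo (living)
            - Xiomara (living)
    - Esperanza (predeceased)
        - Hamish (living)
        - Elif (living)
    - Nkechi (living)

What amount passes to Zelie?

Lachlan takes one-half of $8,820,000 = $4,410,000. The remaining $4,410,000 passes to the descendants.
The descendants' portion ($4,410,000) is divided into 5 shares of $882,000: Amira and Nkechi each take $882,000; Petra's $882,000 share passes to Petra's issue; Oskar's $882,000 share passes to Oskar's issue; Esperanza's $882,000 share passes to Esperanza's issue.
Petra's share ($882,000) is divided into 3 shares of $294,000: Zelie and Marit each take $294,000; Orsolya's $294,000 share passes to Orsolya's issue.
Orsolya's share ($294,000) is divided into 2 shares of $147,000: Rashid and Phaedra each take $147,000.
Oskar's share ($882,000) is divided into 3 shares of $294,000: Leilani and Pieter each take $294,000; Dora's $294,000 share passes to Dora's issue.
Dora's share ($294,000) is divided into 3 shares of $98,000: Joris, Pablo, and Xiomara each take $98,000.
Esperanza's share ($882,000) is divided into 2 shares of $441,000: Hamish and Elif each take $441,000.

Zelie receives $294,000.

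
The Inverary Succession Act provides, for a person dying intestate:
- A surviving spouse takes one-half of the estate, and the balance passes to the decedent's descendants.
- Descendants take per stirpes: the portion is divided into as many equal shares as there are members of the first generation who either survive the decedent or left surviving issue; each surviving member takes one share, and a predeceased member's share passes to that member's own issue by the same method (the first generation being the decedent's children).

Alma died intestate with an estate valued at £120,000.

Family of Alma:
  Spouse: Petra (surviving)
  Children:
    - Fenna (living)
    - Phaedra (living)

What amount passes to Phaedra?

Petra takes one-half of £120,000 = £60,000. The remaining £60,000 passes to the descendants.
The descendants' portion (£60,000) is divided into 2 shares of £30,000: Fenna and Phaedra each take £30,000.

Phaedra receives £30,000.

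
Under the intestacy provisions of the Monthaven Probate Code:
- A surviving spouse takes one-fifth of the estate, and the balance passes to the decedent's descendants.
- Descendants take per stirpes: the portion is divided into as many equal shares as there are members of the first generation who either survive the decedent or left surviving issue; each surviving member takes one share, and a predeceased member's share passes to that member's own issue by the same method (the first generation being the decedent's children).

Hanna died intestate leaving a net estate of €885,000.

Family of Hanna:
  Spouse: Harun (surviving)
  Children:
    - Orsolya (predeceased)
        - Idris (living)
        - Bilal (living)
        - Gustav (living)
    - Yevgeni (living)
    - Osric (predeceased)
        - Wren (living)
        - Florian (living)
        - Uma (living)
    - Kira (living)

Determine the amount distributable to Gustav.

Gustav receives €59,000.

Harun takes one-fifth of €885,000 = €177,000. The remaining €708,000 passes to the descendants.
The descendants' portion (€708,000) is divided into 4 shares of €177,000: Yevgeni and Kira each take €177,000; Orsolya's €177,000 share passes to Orsolya's issue; Osric's €177,000 share passes to Osric's issue.
Orsolya's share (€177,000) is divided into 3 shares of €59,000: Idris, Bilal, and Gustav each take €59,000.
Osric's share (€177,000) is divided into 3 shares of €59,000: Wren, Florian, and Uma each take €59,000.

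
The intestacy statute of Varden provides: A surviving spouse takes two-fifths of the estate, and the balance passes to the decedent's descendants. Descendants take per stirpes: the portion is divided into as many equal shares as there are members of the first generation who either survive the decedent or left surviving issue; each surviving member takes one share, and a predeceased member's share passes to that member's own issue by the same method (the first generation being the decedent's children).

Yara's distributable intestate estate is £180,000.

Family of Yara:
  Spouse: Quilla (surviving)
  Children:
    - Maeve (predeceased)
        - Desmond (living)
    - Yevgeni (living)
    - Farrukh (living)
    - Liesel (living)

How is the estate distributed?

Quilla takes two-fifths of £180,000 = £72,000. The remaining £108,000 passes to the descendants.
The descendants' portion (£108,000) is divided into 4 shares of £27,000: Yevgeni, Farrukh, and Liesel each take £27,000; Maeve's £27,000 share passes to Maeve's issue.
Maeve's share (£27,000) passes entirely to Desmond.

Quilla: £72,000; Desmond: £27,000; Yevgeni: £27,000; Farrukh: £27,000; Liesel: £27,000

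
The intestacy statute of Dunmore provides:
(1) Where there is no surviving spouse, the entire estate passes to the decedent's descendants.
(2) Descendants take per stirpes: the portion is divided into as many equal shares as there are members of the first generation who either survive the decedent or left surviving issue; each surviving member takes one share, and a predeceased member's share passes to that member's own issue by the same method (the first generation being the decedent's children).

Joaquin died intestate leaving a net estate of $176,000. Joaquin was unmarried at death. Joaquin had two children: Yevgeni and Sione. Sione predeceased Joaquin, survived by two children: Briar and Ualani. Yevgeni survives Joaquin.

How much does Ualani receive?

Ualani receives $44,000.

The entire $176,000 passes to the descendants.
That amount ($176,000) is divided into 2 shares of $88,000: Yevgeni takes $88,000; Sione's $88,000 share passes to Sione's issue.
Sione's share ($88,000) is divided into 2 shares of $44,000: Briar and Ualani each take $44,000.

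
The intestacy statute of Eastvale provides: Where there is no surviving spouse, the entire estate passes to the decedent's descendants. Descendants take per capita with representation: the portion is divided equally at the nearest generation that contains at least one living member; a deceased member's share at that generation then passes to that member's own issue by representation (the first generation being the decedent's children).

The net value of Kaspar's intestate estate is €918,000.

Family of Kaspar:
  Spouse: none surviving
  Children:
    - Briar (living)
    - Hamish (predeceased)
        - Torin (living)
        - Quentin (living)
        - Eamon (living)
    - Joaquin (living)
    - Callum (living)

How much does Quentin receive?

Quentin receives €76,500.

The entire €918,000 passes to the descendants.
That amount (€918,000) is divided into 4 shares of €229,500: Briar, Joaquin, and Callum each take €229,500; Hamish's €229,500 share passes to Hamish's issue.
Hamish's share (€229,500) is divided into 3 shares of €76,500: Torin, Quentin, and Eamon each take €76,500.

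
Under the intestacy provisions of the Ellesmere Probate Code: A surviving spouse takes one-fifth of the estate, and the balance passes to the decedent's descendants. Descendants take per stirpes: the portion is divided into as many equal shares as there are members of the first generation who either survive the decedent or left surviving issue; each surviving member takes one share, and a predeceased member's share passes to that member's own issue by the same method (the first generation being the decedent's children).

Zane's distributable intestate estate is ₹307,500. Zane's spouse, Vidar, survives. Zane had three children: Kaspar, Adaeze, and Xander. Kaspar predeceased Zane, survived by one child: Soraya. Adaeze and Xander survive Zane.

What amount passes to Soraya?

Soraya receives ₹82,000.

Vidar takes one-fifth of ₹307,500 = ₹61,500. The remaining ₹246,000 passes to the descendants.
The descendants' portion (₹246,000) is divided into 3 shares of ₹82,000: Adaeze and Xander each take ₹82,000; Kaspar's ₹82,000 share passes to Kaspar's issue.
Kaspar's share (₹82,000) passes entirely to Soraya.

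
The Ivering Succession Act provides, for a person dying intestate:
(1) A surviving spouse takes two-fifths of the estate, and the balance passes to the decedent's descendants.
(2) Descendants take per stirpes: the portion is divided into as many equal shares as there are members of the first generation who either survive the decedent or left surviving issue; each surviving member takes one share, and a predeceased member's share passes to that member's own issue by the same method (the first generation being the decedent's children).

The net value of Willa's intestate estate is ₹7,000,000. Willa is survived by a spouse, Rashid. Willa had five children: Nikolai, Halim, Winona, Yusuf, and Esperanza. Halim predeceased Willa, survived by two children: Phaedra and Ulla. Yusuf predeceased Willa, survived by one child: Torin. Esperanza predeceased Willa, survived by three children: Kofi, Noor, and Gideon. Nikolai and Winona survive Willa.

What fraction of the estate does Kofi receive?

Rashid takes two-fifths of ₹7,000,000 = ₹2,800,000. The remaining ₹4,200,000 passes to the descendants.
The descendants' portion (₹4,200,000) is divided into 5 shares of ₹840,000: Nikolai and Winona each take ₹840,000; Halim's ₹840,000 share passes to Halim's issue; Yusuf's ₹840,000 share passes to Yusuf's issue; Esperanza's ₹840,000 share passes to Esperanza's issue.
Halim's share (₹840,000) is divided into 2 shares of ₹420,000: Phaedra and Ulla each take ₹420,000.
Yusuf's share (₹840,000) passes entirely to Torin.
Esperanza's share (₹840,000) is divided into 3 shares of ₹280,000: Kofi, Noor, and Gideon each take ₹280,000.

Kofi receives 1/25 of the estate.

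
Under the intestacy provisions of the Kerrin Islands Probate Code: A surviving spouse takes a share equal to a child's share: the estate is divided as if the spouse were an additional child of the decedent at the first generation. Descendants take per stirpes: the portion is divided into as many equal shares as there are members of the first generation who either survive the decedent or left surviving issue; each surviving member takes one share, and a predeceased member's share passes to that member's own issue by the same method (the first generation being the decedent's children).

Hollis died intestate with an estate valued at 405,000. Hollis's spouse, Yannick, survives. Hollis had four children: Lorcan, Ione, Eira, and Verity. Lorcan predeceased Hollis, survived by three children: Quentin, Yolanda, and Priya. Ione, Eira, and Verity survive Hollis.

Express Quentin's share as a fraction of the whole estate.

The spouse counts as an additional share at the children's level, so there are 5 primary shares of 81,000. Yannick takes one such share (81,000).
The children's combined portion (324,000) is divided into 4 shares of 81,000: Ione, Eira, and Verity each take 81,000; Lorcan's 81,000 share passes to Lorcan's issue.
Lorcan's share (81,000) is divided into 3 shares of 27,000: Quentin, Yolanda, and Priya each take 27,000.

Quentin receives 1/15 of the estate.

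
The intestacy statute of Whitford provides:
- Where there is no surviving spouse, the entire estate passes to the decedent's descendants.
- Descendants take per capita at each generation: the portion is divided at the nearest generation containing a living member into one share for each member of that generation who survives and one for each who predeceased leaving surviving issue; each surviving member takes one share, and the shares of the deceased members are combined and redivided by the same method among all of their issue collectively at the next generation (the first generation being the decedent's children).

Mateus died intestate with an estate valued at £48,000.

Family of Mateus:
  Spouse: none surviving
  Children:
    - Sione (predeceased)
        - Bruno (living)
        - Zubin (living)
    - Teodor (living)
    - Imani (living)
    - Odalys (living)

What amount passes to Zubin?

The entire £48,000 passes to the descendants.
That amount (£48,000) is divided at the children's generation into 4 shares of £12,000. Teodor, Imani, and Odalys each take £12,000. The remaining share for the deceased Sione (£12,000) is carried to the next generation.
That pool (£12,000) is divided at the grandchildren's generation equally among Bruno and Zubin: £6,000 each.

Zubin receives £6,000.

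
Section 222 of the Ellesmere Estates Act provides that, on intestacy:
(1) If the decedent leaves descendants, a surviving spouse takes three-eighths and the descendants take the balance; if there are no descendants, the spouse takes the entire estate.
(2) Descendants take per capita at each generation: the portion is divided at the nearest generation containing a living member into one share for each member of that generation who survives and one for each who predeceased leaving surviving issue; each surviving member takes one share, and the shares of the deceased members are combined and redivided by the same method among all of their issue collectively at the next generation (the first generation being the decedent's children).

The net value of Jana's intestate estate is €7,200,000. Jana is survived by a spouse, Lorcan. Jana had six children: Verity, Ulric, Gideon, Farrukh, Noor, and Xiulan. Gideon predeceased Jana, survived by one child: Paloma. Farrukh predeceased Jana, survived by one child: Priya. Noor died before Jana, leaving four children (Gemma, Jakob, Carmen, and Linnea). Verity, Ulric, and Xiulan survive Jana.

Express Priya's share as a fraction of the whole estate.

Priya receives 5/96 of the estate.

Lorcan takes three-eighths of €7,200,000 = €2,700,000. The remaining €4,500,000 passes to the descendants.
The descendants' portion (€4,500,000) is divided at the children's generation into 6 shares of €750,000. Verity, Ulric, and Xiulan each take €750,000. The 3 shares of the deceased (Gideon, Farrukh, and Noor) are combined into a pool of €2,250,000.
That pool (€2,250,000) is divided at the grandchildren's generation equally among Paloma, Priya, Gemma, Jakob, Carmen, and Linnea: €375,000 each.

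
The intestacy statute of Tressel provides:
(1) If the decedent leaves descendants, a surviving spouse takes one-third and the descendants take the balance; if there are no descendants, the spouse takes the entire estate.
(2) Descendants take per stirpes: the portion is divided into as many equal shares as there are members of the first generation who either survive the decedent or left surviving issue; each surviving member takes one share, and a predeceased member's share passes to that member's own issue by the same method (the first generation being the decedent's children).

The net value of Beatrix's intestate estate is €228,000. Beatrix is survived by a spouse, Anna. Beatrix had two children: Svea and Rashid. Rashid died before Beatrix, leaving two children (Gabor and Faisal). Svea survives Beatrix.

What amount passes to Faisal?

Faisal receives €38,000.

Anna takes one-third of €228,000 = €76,000. The remaining €152,000 passes to the descendants.
The descendants' portion (€152,000) is divided into 2 shares of €76,000: Svea takes €76,000; Rashid's €76,000 share passes to Rashid's issue.
Rashid's share (€76,000) is divided into 2 shares of €38,000: Gabor and Faisal each take €38,000.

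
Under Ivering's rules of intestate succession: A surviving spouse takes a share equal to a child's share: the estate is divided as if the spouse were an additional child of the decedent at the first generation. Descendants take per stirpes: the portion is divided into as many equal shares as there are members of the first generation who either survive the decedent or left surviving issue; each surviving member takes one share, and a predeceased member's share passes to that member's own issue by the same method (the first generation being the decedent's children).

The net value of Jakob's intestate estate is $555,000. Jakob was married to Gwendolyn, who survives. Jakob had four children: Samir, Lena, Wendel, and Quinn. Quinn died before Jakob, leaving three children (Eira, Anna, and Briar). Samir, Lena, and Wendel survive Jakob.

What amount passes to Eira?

The spouse counts as an additional share at the children's level, so there are 5 primary shares of $111,000. Gwendolyn takes one such share ($111,000).
The children's combined portion ($444,000) is divided into 4 shares of $111,000: Samir, Lena, and Wendel each take $111,000; Quinn's $111,000 share passes to Quinn's issue.
Quinn's share ($111,000) is divided into 3 shares of $37,000: Eira, Anna, and Briar each take $37,000.

Eira receives $37,000.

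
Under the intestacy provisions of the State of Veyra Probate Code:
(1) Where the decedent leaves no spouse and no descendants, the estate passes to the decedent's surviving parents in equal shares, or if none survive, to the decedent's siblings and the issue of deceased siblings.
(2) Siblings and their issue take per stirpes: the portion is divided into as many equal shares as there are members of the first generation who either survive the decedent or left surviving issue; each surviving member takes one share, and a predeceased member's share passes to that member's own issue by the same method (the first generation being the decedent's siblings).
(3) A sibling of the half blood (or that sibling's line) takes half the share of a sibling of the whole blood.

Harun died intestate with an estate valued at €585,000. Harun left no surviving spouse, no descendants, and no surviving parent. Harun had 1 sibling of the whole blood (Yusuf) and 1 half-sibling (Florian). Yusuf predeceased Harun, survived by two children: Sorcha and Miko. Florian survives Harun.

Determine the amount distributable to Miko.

Miko receives €195,000.

The entire €585,000 passes to the siblings and their issue.
Counting each half-blood sibling's line as half a unit, there are 3/2 units in €585,000, so one unit is €390,000. Whole-blood lines (Yusuf) take €390,000 each; half-blood lines (Florian) take €195,000 each.
Yusuf's share (€390,000) is divided into 2 shares of €195,000: Sorcha and Miko each take €195,000.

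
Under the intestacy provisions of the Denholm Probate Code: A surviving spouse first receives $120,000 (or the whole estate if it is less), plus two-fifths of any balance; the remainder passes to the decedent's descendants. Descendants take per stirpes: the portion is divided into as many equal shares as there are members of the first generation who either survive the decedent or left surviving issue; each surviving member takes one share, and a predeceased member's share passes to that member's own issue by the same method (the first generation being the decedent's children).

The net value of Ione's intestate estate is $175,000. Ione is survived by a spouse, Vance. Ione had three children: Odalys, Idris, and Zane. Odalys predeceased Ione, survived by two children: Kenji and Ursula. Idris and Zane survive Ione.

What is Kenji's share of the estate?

Vance first takes $120,000, leaving a balance of $55,000. Vance then takes two-fifths of the balance ($22,000), for a total of $142,000. The remaining $33,000 passes to the descendants.
The descendants' portion ($33,000) is divided into 3 shares of $11,000: Idris and Zane each take $11,000; Odalys's $11,000 share passes to Odalys's issue.
Odalys's share ($11,000) is divided into 2 shares of $5,500: Kenji and Ursula each take $5,500.

Kenji receives $5,500.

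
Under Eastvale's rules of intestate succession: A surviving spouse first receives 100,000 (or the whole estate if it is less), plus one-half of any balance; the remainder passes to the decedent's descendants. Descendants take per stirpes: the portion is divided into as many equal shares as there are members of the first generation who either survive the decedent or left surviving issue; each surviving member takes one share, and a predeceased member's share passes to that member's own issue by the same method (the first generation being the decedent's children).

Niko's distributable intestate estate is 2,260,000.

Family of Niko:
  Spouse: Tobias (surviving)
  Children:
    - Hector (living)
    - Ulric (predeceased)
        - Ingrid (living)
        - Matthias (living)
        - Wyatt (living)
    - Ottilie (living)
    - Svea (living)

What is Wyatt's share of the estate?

Tobias first takes 100,000, leaving a balance of 2,160,000. Tobias then takes one-half of the balance (1,080,000), for a total of 1,180,000. The remaining 1,080,000 passes to the descendants.
The descendants' portion (1,080,000) is divided into 4 shares of 270,000: Hector, Ottilie, and Svea each take 270,000; Ulric's 270,000 share passes to Ulric's issue.
Ulric's share (270,000) is divided into 3 shares of 90,000: Ingrid, Matthias, and Wyatt each take 90,000.

Wyatt receives 90,000.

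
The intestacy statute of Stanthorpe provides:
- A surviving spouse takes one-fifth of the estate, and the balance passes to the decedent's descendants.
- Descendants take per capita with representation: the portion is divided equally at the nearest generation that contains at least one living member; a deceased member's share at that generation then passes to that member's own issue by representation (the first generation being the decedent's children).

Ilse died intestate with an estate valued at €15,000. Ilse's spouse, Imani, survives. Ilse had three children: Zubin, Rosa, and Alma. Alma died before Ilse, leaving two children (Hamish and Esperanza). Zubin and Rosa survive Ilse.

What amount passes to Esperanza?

Esperanza receives €2,000.

Imani takes one-fifth of €15,000 = €3,000. The remaining €12,000 passes to the descendants.
The descendants' portion (€12,000) is divided into 3 shares of €4,000: Zubin and Rosa each take €4,000; Alma's €4,000 share passes to Alma's issue.
Alma's share (€4,000) is divided into 2 shares of €2,000: Hamish and Esperanza each take €2,000.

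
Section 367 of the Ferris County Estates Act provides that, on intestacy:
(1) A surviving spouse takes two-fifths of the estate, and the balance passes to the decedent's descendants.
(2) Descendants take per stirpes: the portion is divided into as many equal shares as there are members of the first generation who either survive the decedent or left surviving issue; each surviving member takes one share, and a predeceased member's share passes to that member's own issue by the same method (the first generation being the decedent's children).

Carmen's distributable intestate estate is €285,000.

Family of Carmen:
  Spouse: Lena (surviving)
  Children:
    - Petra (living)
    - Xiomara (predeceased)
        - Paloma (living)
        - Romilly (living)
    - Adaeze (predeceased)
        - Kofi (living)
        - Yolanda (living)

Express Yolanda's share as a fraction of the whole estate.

Lena takes two-fifths of €285,000 = €114,000. The remaining €171,000 passes to the descendants.
The descendants' portion (€171,000) is divided into 3 shares of €57,000: Petra takes €57,000; Xiomara's €57,000 share passes to Xiomara's issue; Adaeze's €57,000 share passes to Adaeze's issue.
Xiomara's share (€57,000) is divided into 2 shares of €28,500: Paloma and Romilly each take €28,500.
Adaeze's share (€57,000) is divided into 2 shares of €28,500: Kofi and Yolanda each take €28,500.

Yolanda receives 1/10 of the estate.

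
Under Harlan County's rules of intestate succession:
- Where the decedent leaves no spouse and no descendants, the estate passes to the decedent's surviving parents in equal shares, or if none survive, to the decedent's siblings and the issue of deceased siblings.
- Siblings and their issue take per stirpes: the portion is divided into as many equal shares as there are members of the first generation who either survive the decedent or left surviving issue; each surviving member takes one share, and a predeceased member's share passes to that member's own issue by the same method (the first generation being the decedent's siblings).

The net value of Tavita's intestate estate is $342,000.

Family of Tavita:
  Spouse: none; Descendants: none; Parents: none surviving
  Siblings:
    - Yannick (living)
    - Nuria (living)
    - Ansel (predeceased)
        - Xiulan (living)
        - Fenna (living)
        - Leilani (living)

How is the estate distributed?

Yannick: $114,000; Nuria: $114,000; Xiulan: $38,000; Fenna: $38,000; Leilani: $38,000

The entire $342,000 passes to the siblings and their issue.
That amount ($342,000) is divided into 3 shares of $114,000: Yannick and Nuria each take $114,000; Ansel's $114,000 share passes to Ansel's issue.
Ansel's share ($114,000) is divided into 3 shares of $38,000: Xiulan, Fenna, and Leilani each take $38,000.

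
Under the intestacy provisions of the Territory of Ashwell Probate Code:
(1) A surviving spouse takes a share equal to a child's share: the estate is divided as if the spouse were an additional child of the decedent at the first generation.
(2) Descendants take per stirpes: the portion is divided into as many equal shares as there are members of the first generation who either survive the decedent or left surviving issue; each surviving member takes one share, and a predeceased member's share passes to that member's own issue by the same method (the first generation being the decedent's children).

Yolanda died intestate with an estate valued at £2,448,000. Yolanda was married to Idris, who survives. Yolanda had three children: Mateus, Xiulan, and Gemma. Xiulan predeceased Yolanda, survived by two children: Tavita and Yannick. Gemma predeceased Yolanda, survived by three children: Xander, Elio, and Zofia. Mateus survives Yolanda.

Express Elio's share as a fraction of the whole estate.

Elio receives 1/12 of the estate.

The spouse counts as an additional share at the children's level, so there are 4 primary shares of £612,000. Idris takes one such share (£612,000).
The children's combined portion (£1,836,000) is divided into 3 shares of £612,000: Mateus takes £612,000; Xiulan's £612,000 share passes to Xiulan's issue; Gemma's £612,000 share passes to Gemma's issue.
Xiulan's share (£612,000) is divided into 2 shares of £306,000: Tavita and Yannick each take £306,000.
Gemma's share (£612,000) is divided into 3 shares of £204,000: Xander, Elio, and Zofia each take £204,000.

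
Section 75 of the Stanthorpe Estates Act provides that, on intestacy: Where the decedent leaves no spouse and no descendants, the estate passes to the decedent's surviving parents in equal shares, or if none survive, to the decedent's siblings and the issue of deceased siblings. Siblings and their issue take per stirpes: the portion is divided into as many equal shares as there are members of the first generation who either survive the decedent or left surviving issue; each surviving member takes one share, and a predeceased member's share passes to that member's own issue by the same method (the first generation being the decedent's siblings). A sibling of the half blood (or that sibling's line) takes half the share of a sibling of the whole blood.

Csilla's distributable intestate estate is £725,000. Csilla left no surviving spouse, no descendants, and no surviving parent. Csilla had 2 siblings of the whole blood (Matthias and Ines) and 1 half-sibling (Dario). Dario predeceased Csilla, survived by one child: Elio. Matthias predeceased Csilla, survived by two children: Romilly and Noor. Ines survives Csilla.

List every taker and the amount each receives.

Elio: £145,000; Romilly: £145,000; Noor: £145,000; Ines: £290,000

The entire £725,000 passes to the siblings and their issue.
Counting each half-blood sibling's line as half a unit, there are 5/2 units in £725,000, so one unit is £290,000. Whole-blood lines (Matthias and Ines) take £290,000 each; half-blood lines (Dario) take £145,000 each.
Dario's share (£145,000) passes entirely to Elio.
Matthias's share (£290,000) is divided into 2 shares of £145,000: Romilly and Noor each take £145,000.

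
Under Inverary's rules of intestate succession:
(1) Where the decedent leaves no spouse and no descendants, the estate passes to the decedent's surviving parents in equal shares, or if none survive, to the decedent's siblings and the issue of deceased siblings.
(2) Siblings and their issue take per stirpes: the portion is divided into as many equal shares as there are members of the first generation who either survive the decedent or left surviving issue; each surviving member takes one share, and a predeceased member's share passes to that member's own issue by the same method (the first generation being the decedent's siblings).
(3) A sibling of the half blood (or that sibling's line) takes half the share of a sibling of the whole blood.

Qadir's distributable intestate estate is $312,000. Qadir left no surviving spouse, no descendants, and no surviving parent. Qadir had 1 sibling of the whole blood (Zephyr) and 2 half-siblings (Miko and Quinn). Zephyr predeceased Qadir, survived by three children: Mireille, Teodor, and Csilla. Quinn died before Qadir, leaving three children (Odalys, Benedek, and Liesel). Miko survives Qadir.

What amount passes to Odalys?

Odalys receives $26,000.

The entire $312,000 passes to the siblings and their issue.
Counting each half-blood sibling's line as half a unit, there are 2 units in $312,000, so one unit is $156,000. Whole-blood lines (Zephyr) take $156,000 each; half-blood lines (Miko and Quinn) take $78,000 each.
Zephyr's share ($156,000) is divided into 3 shares of $52,000: Mireille, Teodor, and Csilla each take $52,000.
Quinn's share ($78,000) is divided into 3 shares of $26,000: Odalys, Benedek, and Liesel each take $26,000.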